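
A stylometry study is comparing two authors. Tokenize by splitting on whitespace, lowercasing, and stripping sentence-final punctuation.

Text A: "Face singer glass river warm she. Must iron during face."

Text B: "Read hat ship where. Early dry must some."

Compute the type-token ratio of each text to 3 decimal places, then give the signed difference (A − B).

-0.100

TTR(A) = 9/10 = 0.900
TTR(B) = 8/8 = 1.000
Difference = 0.900 − 1.000 = -0.100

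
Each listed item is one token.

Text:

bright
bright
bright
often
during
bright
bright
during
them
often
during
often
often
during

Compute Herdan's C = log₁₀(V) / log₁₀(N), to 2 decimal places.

0.53

N = 14, V = 4.
log₁₀(V) = 0.602060, log₁₀(N) = 1.146128
C = 0.602060 / 1.146128 = 0.53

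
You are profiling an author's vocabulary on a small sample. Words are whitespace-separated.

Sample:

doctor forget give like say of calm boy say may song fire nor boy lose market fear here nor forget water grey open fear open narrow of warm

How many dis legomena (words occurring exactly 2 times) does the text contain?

7

Frequencies: forget:2, say:2, of:2, boy:2, nor:2, fear:2, open:2, doctor:1, give:1, like:1, calm:1, may:1, song:1, fire:1, lose:1, market:1, here:1, water:1, grey:1, narrow:1, … (1 more, each freq 1)
Words with frequency 2: boy, fear, forget, nor, of, open, say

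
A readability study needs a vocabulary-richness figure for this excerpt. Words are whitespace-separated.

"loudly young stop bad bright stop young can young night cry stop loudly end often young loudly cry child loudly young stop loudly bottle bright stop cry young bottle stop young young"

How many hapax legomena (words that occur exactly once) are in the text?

6

Frequencies: young:8, stop:6, loudly:5, cry:3, bright:2, bottle:2, bad:1, can:1, night:1, end:1, often:1, child:1
Hapax (freq=1): bad, can, child, end, night, often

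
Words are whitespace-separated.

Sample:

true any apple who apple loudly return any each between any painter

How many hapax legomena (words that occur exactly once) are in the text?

Frequencies: any:3, apple:2, true:1, who:1, loudly:1, return:1, each:1, between:1, painter:1
Hapax (freq=1): between, each, loudly, painter, return, true, who

7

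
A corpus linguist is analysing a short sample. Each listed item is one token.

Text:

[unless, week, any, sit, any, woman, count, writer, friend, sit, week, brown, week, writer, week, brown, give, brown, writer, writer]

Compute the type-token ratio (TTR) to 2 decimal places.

N = 20 tokens, V = 10 types.
TTR = V / N = 10 / 20 = 0.50

0.50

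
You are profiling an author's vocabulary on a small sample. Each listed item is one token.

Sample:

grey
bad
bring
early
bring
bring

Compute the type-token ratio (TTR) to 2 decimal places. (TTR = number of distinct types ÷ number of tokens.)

0.67

N = 6 tokens, V = 4 types.
TTR = V / N = 4 / 6 = 0.67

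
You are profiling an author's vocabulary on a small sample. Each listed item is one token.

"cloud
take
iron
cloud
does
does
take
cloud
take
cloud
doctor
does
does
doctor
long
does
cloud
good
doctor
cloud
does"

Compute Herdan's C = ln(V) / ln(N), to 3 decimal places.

0.639

N = 21, V = 7.
ln(V) = 1.945910, ln(N) = 3.044522
C = 1.945910 / 3.044522 = 0.639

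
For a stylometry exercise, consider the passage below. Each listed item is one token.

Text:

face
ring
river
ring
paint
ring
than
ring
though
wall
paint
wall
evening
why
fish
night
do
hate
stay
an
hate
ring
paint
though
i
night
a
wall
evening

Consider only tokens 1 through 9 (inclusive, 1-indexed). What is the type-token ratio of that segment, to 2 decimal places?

0.67

Segment tokens 1–9: face, ring, river, ring, paint, ring, than, ring, though
Segment N = 9, segment V = 6.
TTR = 6 / 9 = 0.67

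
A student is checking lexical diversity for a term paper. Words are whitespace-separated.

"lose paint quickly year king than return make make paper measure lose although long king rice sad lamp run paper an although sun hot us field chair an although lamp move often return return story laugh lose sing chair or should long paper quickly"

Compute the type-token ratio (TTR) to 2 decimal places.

N = 44 tokens, V = 29 types.
TTR = V / N = 29 / 44 = 0.66

0.66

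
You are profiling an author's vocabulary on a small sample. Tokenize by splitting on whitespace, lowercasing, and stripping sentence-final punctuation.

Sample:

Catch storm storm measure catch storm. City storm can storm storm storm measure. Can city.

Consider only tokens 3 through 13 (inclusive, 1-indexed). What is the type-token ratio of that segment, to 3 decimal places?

Segment tokens 3–13: storm, measure, catch, storm, city, storm, can, storm, storm, storm, measure
Segment N = 11, segment V = 5.
TTR = 5 / 11 = 0.455

0.455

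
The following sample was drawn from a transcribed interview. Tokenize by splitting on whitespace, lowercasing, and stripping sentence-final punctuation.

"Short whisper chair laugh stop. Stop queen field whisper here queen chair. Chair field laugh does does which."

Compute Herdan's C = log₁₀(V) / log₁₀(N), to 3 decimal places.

0.797

N = 18, V = 10.
log₁₀(V) = 1.000000, log₁₀(N) = 1.255273
C = 1.000000 / 1.255273 = 0.797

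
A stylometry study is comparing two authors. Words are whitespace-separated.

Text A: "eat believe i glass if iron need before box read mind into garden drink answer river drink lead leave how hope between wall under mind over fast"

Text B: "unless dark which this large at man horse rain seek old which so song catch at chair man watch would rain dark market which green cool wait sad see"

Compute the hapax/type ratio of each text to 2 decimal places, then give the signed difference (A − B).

0.14

A: hapax=23, V=25, ratio=0.92
B: hapax=18, V=23, ratio=0.78
Difference = 0.92 − 0.78 = 0.14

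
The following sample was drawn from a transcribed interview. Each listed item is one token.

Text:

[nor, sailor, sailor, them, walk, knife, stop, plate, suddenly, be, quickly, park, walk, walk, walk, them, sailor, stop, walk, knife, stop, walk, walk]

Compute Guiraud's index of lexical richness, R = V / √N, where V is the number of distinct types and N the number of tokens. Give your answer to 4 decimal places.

2.2937

N = 23, V = 11.
√N = 4.795832
R = 11 / 4.795832 = 2.2937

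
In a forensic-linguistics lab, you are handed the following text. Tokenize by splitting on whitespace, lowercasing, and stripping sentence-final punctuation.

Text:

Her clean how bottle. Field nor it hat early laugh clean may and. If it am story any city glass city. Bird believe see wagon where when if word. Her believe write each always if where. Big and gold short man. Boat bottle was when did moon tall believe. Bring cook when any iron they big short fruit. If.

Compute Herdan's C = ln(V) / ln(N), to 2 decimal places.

0.92

N = 59, V = 42.
ln(V) = 3.737670, ln(N) = 4.077537
C = 3.737670 / 4.077537 = 0.92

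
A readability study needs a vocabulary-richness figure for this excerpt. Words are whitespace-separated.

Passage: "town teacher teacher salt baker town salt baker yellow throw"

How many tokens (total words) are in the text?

10

Tokens: town, teacher, teacher, salt, baker, town, salt, baker, yellow, throw
N = 10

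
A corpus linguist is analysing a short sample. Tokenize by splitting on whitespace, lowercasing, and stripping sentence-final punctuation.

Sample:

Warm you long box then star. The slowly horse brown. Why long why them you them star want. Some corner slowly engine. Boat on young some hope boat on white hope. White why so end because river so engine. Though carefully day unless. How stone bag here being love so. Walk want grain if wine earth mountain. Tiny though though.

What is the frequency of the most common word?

3

Frequencies: why:3, so:3, though:3, you:2, long:2, star:2, slowly:2, them:2, want:2, some:2, engine:2, boat:2, on:2, hope:2, white:2, warm:1, box:1, then:1, the:1, horse:1, … (22 more, each freq 1)
Most common: 'why' with frequency 3.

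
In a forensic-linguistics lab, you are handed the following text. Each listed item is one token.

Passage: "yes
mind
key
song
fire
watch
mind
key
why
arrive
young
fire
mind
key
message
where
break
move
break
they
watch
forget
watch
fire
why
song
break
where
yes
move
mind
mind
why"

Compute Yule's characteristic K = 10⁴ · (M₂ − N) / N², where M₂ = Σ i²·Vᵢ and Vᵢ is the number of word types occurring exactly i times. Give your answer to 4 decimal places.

532.5987

Frequencies: mind:5, key:3, fire:3, watch:3, why:3, break:3, yes:2, song:2, where:2, move:2, arrive:1, young:1, message:1, they:1, forget:1
N = 33. Frequency spectrum: V_1=5, V_2=4, V_3=5, V_5=1
M₂ = 1²·5 + 2²·4 + 3²·5 + 5²·1 = 91
K = 10000 × (91 − 33) / 33² = 532.5987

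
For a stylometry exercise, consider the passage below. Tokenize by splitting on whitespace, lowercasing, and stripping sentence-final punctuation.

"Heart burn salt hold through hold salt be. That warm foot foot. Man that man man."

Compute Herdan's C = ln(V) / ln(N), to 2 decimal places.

N = 16, V = 10.
ln(V) = 2.302585, ln(N) = 2.772589
C = 2.302585 / 2.772589 = 0.83

0.83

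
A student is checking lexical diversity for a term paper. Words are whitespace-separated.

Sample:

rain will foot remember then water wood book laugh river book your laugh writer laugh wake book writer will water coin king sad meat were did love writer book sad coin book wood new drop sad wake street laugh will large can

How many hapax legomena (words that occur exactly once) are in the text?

16

Frequencies: book:5, laugh:4, will:3, writer:3, sad:3, water:2, wood:2, wake:2, coin:2, rain:1, foot:1, remember:1, then:1, river:1, your:1, king:1, meat:1, were:1, did:1, love:1, … (5 more, each freq 1)
Hapax (freq=1): can, did, drop, foot, king, large, love, meat, new, rain, remember, river, street, then, were, your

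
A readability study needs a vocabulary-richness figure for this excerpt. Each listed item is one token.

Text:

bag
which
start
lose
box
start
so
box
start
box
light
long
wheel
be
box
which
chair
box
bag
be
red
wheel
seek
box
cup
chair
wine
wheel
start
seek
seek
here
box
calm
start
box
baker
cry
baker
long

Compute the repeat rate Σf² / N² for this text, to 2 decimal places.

0.09

Frequencies: box:8, start:5, wheel:3, seek:3, bag:2, which:2, long:2, be:2, chair:2, baker:2, lose:1, so:1, light:1, red:1, cup:1, wine:1, here:1, calm:1, cry:1
Σf² = 140; N² = 1600
Repeat rate = 140 / 1600 = 0.09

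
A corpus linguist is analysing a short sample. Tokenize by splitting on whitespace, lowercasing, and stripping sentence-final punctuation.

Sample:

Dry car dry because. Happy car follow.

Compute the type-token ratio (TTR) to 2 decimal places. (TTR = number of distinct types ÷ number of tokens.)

0.71

N = 7 tokens, V = 5 types.
TTR = V / N = 5 / 7 = 0.71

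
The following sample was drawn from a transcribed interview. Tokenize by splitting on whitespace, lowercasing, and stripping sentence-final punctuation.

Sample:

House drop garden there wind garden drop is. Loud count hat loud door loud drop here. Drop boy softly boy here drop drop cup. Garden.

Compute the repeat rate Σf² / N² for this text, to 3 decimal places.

0.114

Frequencies: drop:6, garden:3, loud:3, here:2, boy:2, house:1, there:1, wind:1, is:1, count:1, hat:1, door:1, softly:1, cup:1
Σf² = 71; N² = 625
Repeat rate = 71 / 625 = 0.114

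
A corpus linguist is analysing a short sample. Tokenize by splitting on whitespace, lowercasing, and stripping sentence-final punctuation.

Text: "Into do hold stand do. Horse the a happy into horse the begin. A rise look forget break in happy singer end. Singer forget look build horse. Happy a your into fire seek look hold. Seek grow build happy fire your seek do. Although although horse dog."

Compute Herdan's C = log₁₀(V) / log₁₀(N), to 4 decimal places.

N = 47, V = 23.
log₁₀(V) = 1.361728, log₁₀(N) = 1.672098
C = 1.361728 / 1.672098 = 0.8144

0.8144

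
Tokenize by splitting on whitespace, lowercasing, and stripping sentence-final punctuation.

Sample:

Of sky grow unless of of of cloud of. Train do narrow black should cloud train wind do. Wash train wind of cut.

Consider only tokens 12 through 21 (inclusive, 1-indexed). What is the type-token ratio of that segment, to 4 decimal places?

0.8000

Segment tokens 12–21: narrow, black, should, cloud, train, wind, do, wash, train, wind
Segment N = 10, segment V = 8.
TTR = 8 / 10 = 0.8000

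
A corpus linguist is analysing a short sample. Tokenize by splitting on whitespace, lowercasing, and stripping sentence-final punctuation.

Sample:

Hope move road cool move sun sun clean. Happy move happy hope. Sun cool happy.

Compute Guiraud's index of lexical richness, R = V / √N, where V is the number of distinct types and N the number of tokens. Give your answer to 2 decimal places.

1.81

N = 15, V = 7.
√N = 3.872983
R = 7 / 3.872983 = 1.81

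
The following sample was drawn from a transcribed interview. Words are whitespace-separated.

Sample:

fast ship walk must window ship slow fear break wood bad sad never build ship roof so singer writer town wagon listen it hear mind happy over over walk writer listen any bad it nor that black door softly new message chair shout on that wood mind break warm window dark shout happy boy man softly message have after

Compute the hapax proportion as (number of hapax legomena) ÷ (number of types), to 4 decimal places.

Frequencies: ship:3, walk:2, window:2, break:2, wood:2, bad:2, writer:2, listen:2, it:2, mind:2, happy:2, over:2, that:2, softly:2, message:2, shout:2, fast:1, must:1, slow:1, fear:1, … (22 more, each freq 1)
Hapax count = 26; type count = 42.
Ratio = 26 / 42 = 0.6190

0.6190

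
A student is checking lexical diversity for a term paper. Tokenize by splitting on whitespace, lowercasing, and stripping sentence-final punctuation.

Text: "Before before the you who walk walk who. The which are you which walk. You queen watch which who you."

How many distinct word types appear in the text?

9

Distinct types: {are, before, queen, the, walk, watch, which, who, you}
V = 9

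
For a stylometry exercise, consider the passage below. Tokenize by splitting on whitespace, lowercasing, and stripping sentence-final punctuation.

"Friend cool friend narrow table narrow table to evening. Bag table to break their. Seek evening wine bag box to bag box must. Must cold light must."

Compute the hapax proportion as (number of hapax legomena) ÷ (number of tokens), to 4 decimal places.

0.2593

Frequencies: table:3, to:3, bag:3, must:3, friend:2, narrow:2, evening:2, box:2, cool:1, break:1, their:1, seek:1, wine:1, cold:1, light:1
Hapax count = 7; token count = 27.
Ratio = 7 / 27 = 0.2593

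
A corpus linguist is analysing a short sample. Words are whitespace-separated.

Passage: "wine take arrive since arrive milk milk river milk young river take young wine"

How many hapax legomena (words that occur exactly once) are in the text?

1

Frequencies: milk:3, wine:2, take:2, arrive:2, river:2, young:2, since:1
Hapax (freq=1): since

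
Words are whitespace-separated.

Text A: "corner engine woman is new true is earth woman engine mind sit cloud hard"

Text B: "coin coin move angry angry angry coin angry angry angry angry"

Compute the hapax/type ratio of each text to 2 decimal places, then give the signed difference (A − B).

0.40

A: hapax=8, V=11, ratio=0.73
B: hapax=1, V=3, ratio=0.33
Difference = 0.73 − 0.33 = 0.40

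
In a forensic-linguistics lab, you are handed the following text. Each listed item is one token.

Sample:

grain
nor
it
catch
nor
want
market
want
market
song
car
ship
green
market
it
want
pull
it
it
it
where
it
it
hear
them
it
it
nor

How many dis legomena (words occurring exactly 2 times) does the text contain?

Frequencies: it:9, nor:3, want:3, market:3, grain:1, catch:1, song:1, car:1, ship:1, green:1, pull:1, where:1, hear:1, them:1
Words with frequency 2: (none)

0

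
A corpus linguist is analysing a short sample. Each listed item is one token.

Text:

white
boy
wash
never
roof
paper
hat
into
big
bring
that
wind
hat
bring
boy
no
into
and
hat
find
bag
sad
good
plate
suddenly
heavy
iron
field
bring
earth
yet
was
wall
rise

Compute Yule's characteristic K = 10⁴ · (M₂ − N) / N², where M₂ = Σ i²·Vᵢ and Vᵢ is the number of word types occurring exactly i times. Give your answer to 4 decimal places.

Frequencies: hat:3, bring:3, boy:2, into:2, white:1, wash:1, never:1, roof:1, paper:1, big:1, that:1, wind:1, no:1, and:1, find:1, bag:1, sad:1, good:1, plate:1, suddenly:1, … (8 more, each freq 1)
N = 34. Frequency spectrum: V_1=24, V_2=2, V_3=2
M₂ = 1²·24 + 2²·2 + 3²·2 = 50
K = 10000 × (50 − 34) / 34² = 138.4083

138.4083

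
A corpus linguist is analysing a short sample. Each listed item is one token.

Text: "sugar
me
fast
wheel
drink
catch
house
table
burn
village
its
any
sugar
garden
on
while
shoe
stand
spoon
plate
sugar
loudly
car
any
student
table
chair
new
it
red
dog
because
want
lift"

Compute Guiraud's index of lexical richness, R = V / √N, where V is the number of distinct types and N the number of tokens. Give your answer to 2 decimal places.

N = 34, V = 30.
√N = 5.830952
R = 30 / 5.830952 = 5.14

5.14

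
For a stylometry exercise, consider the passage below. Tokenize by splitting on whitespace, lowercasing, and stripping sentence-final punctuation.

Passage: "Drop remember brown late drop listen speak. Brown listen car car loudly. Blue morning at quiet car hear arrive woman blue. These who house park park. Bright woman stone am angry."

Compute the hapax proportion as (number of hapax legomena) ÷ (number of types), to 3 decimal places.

Frequencies: car:3, drop:2, brown:2, listen:2, blue:2, woman:2, park:2, remember:1, late:1, speak:1, loudly:1, morning:1, at:1, quiet:1, hear:1, arrive:1, these:1, who:1, house:1, bright:1, … (3 more, each freq 1)
Hapax count = 16; type count = 23.
Ratio = 16 / 23 = 0.696

0.696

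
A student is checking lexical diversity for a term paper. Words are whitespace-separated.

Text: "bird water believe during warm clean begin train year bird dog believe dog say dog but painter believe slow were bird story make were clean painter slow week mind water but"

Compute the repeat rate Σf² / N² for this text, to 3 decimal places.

Frequencies: bird:3, believe:3, dog:3, water:2, clean:2, but:2, painter:2, slow:2, were:2, during:1, warm:1, begin:1, train:1, year:1, say:1, story:1, make:1, week:1, mind:1
Σf² = 61; N² = 961
Repeat rate = 61 / 961 = 0.063

0.063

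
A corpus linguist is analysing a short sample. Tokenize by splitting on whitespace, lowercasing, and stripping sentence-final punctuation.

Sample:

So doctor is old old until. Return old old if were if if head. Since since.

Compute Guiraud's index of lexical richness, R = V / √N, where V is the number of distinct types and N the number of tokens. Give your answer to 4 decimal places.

2.5000

N = 16, V = 10.
√N = 4.000000
R = 10 / 4.000000 = 2.5000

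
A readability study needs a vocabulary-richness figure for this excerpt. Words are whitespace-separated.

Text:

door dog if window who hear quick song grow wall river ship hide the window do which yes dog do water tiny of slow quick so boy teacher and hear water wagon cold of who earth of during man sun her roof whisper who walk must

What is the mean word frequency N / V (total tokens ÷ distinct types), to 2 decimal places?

1.28

N = 46 tokens, V = 36 types.
Mean frequency = N / V = 46 / 36 = 1.28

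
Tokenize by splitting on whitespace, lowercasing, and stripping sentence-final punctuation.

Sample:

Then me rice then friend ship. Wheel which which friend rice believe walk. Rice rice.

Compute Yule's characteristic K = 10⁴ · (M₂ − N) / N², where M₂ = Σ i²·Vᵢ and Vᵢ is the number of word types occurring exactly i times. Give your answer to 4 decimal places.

Frequencies: rice:4, then:2, friend:2, which:2, me:1, ship:1, wheel:1, believe:1, walk:1
N = 15. Frequency spectrum: V_1=5, V_2=3, V_4=1
M₂ = 1²·5 + 2²·3 + 4²·1 = 33
K = 10000 × (33 − 15) / 15² = 800.0000

800.0000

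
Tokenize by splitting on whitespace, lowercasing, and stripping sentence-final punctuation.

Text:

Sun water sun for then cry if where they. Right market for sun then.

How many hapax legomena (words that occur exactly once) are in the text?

7

Frequencies: sun:3, for:2, then:2, water:1, cry:1, if:1, where:1, they:1, right:1, market:1
Hapax (freq=1): cry, if, market, right, they, water, where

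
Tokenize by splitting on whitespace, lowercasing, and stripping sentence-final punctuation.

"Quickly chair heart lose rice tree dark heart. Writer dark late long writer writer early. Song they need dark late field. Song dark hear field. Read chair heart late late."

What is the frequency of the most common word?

Frequencies: dark:4, late:4, heart:3, writer:3, chair:2, song:2, field:2, quickly:1, lose:1, rice:1, tree:1, long:1, early:1, they:1, need:1, hear:1, read:1
Most common: 'dark' with frequency 4.

4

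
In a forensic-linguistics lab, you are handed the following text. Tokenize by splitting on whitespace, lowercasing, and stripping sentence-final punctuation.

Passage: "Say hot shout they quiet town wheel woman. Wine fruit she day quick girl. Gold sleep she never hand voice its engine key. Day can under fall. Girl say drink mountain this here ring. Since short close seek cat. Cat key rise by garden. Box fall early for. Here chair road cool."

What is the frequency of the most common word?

2

Frequencies: say:2, she:2, day:2, girl:2, key:2, fall:2, here:2, cat:2, hot:1, shout:1, they:1, quiet:1, town:1, wheel:1, woman:1, wine:1, fruit:1, quick:1, gold:1, sleep:1, … (24 more, each freq 1)
Most common: 'say' with frequency 2.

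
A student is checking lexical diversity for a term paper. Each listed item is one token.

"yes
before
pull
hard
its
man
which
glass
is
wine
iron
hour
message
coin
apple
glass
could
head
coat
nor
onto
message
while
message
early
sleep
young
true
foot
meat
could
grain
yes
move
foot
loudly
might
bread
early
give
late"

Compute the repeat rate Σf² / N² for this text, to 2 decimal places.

0.03

Frequencies: message:3, yes:2, glass:2, could:2, early:2, foot:2, before:1, pull:1, hard:1, its:1, man:1, which:1, is:1, wine:1, iron:1, hour:1, coin:1, apple:1, head:1, coat:1, … (14 more, each freq 1)
Σf² = 57; N² = 1681
Repeat rate = 57 / 1681 = 0.03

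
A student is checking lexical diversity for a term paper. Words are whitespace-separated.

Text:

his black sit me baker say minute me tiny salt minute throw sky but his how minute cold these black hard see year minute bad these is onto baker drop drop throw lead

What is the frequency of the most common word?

Frequencies: minute:4, his:2, black:2, me:2, baker:2, throw:2, these:2, drop:2, sit:1, say:1, tiny:1, salt:1, sky:1, but:1, how:1, cold:1, hard:1, see:1, year:1, bad:1, … (3 more, each freq 1)
Most common: 'minute' with frequency 4.

4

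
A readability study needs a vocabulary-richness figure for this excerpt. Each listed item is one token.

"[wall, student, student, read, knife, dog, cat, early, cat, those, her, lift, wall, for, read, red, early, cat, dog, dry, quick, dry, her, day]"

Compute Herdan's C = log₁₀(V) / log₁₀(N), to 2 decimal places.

N = 24, V = 15.
log₁₀(V) = 1.176091, log₁₀(N) = 1.380211
C = 1.176091 / 1.380211 = 0.85

0.85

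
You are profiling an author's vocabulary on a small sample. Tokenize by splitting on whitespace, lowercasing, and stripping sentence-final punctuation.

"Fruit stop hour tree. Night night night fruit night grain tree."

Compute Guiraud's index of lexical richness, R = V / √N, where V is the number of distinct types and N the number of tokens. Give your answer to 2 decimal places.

N = 11, V = 6.
√N = 3.316625
R = 6 / 3.316625 = 1.81

1.81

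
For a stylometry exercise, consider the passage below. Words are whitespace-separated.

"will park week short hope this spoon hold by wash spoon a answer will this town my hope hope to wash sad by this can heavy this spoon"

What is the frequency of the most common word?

Frequencies: this:4, hope:3, spoon:3, will:2, by:2, wash:2, park:1, week:1, short:1, hold:1, a:1, answer:1, town:1, my:1, to:1, sad:1, can:1, heavy:1
Most common: 'this' with frequency 4.

4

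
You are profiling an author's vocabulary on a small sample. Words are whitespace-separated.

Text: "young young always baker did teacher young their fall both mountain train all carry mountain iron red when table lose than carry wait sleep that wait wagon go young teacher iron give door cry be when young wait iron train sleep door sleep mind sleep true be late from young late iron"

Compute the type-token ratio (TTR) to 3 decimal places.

N = 52 tokens, V = 31 types.
TTR = V / N = 31 / 52 = 0.596

0.596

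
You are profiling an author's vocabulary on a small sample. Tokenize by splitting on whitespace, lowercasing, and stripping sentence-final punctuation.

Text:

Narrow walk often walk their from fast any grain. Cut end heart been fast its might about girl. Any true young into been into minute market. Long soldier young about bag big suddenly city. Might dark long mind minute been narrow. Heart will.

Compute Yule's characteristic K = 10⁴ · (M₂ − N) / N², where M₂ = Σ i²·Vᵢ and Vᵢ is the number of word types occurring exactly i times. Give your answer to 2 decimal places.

Frequencies: been:3, narrow:2, walk:2, fast:2, any:2, heart:2, might:2, about:2, young:2, into:2, minute:2, long:2, often:1, their:1, from:1, grain:1, cut:1, end:1, its:1, girl:1, … (10 more, each freq 1)
N = 43. Frequency spectrum: V_1=18, V_2=11, V_3=1
M₂ = 1²·18 + 2²·11 + 3²·1 = 71
K = 10000 × (71 − 43) / 43² = 151.43

151.43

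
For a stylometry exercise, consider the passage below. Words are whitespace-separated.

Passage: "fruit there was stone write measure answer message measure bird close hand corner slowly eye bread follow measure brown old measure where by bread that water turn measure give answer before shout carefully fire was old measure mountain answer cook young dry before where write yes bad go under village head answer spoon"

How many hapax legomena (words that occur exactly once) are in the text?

Frequencies: measure:6, answer:4, was:2, write:2, bread:2, old:2, where:2, before:2, fruit:1, there:1, stone:1, message:1, bird:1, close:1, hand:1, corner:1, slowly:1, eye:1, follow:1, brown:1, … (19 more, each freq 1)
Hapax (freq=1): bad, bird, brown, by, carefully, close, cook, corner, dry, eye, fire, follow, fruit, give, go, hand, head, message, mountain, shout, slowly, spoon, stone, that, there, turn, under, village, water, yes, young

31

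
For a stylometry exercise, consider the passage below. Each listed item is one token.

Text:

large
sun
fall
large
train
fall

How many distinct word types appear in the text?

4

Distinct types: {fall, large, sun, train}
V = 4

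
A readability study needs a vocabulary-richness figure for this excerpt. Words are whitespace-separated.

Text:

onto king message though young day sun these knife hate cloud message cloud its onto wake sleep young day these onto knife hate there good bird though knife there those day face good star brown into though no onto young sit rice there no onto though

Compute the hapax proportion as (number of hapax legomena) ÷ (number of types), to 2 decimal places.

0.52

Frequencies: onto:5, though:4, young:3, day:3, knife:3, there:3, message:2, these:2, hate:2, cloud:2, good:2, no:2, king:1, sun:1, its:1, wake:1, sleep:1, bird:1, those:1, face:1, … (5 more, each freq 1)
Hapax count = 13; type count = 25.
Ratio = 13 / 25 = 0.52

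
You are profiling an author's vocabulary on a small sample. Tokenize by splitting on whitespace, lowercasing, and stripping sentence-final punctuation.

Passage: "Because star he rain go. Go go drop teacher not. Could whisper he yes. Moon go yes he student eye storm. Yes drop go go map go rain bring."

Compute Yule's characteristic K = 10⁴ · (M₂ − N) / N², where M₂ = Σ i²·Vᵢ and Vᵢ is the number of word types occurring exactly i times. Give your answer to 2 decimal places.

689.66

Frequencies: go:7, he:3, yes:3, rain:2, drop:2, because:1, star:1, teacher:1, not:1, could:1, whisper:1, moon:1, student:1, eye:1, storm:1, map:1, bring:1
N = 29. Frequency spectrum: V_1=12, V_2=2, V_3=2, V_7=1
M₂ = 1²·12 + 2²·2 + 3²·2 + 7²·1 = 87
K = 10000 × (87 − 29) / 29² = 689.66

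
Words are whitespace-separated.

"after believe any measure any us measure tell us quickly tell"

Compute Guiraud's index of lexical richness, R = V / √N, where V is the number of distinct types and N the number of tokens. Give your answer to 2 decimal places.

N = 11, V = 7.
√N = 3.316625
R = 7 / 3.316625 = 2.11

2.11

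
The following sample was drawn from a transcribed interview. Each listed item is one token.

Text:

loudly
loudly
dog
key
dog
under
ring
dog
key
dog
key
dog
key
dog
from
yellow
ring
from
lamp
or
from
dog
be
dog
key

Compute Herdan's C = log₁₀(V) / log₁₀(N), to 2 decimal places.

N = 25, V = 10.
log₁₀(V) = 1.000000, log₁₀(N) = 1.397940
C = 1.000000 / 1.397940 = 0.72

0.72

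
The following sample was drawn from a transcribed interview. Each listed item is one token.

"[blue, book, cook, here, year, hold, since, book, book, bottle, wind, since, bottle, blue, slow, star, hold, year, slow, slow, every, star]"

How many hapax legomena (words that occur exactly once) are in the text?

Frequencies: book:3, slow:3, blue:2, year:2, hold:2, since:2, bottle:2, star:2, cook:1, here:1, wind:1, every:1
Hapax (freq=1): cook, every, here, wind

4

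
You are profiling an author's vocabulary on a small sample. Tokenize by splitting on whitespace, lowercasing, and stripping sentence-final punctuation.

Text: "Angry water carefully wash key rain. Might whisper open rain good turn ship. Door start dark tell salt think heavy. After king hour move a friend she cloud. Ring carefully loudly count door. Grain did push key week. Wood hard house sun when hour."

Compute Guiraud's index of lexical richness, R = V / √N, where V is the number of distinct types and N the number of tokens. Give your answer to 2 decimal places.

N = 44, V = 39.
√N = 6.633250
R = 39 / 6.633250 = 5.88

5.88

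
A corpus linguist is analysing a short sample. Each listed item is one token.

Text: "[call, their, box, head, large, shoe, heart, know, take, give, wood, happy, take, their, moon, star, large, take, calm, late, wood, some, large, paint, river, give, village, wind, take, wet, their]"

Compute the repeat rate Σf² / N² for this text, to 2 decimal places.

0.06

Frequencies: take:4, their:3, large:3, give:2, wood:2, call:1, box:1, head:1, shoe:1, heart:1, know:1, happy:1, moon:1, star:1, calm:1, late:1, some:1, paint:1, river:1, village:1, … (2 more, each freq 1)
Σf² = 59; N² = 961
Repeat rate = 59 / 961 = 0.06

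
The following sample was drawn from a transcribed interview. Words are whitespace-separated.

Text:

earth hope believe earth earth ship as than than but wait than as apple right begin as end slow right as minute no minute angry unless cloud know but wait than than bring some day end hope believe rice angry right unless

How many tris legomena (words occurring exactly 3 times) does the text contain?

Frequencies: than:5, as:4, earth:3, right:3, hope:2, believe:2, but:2, wait:2, end:2, minute:2, angry:2, unless:2, ship:1, apple:1, begin:1, slow:1, no:1, cloud:1, know:1, bring:1, … (3 more, each freq 1)
Words with frequency 3: earth, right

2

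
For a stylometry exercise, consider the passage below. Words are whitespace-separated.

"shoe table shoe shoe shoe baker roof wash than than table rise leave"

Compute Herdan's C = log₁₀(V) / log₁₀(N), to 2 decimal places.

0.81

N = 13, V = 8.
log₁₀(V) = 0.903090, log₁₀(N) = 1.113943
C = 0.903090 / 1.113943 = 0.81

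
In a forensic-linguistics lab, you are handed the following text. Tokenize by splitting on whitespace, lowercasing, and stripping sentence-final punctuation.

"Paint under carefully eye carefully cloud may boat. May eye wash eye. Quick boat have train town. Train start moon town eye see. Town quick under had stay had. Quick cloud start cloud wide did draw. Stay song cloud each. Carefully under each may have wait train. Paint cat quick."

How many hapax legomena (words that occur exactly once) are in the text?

Frequencies: eye:4, cloud:4, quick:4, under:3, carefully:3, may:3, train:3, town:3, paint:2, boat:2, have:2, start:2, had:2, stay:2, each:2, wash:1, moon:1, see:1, wide:1, did:1, … (4 more, each freq 1)
Hapax (freq=1): cat, did, draw, moon, see, song, wait, wash, wide

9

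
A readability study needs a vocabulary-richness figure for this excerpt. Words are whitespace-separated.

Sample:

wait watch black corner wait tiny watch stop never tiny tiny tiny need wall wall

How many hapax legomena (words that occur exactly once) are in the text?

Frequencies: tiny:4, wait:2, watch:2, wall:2, black:1, corner:1, stop:1, never:1, need:1
Hapax (freq=1): black, corner, need, never, stop

5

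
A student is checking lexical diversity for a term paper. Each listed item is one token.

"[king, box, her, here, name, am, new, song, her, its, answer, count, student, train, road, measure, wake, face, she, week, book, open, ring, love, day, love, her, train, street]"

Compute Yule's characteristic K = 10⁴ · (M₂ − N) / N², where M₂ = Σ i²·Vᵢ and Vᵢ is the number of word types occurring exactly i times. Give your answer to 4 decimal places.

Frequencies: her:3, train:2, love:2, king:1, box:1, here:1, name:1, am:1, new:1, song:1, its:1, answer:1, count:1, student:1, road:1, measure:1, wake:1, face:1, she:1, week:1, … (5 more, each freq 1)
N = 29. Frequency spectrum: V_1=22, V_2=2, V_3=1
M₂ = 1²·22 + 2²·2 + 3²·1 = 39
K = 10000 × (39 − 29) / 29² = 118.9061

118.9061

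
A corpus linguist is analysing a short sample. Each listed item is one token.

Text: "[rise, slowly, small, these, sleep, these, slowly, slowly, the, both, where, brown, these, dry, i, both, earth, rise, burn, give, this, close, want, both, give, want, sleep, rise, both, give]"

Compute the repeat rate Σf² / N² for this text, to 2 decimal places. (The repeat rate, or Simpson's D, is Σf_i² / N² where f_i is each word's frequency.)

Frequencies: both:4, rise:3, slowly:3, these:3, give:3, sleep:2, want:2, small:1, the:1, where:1, brown:1, dry:1, i:1, earth:1, burn:1, this:1, close:1
Σf² = 70; N² = 900
Repeat rate = 70 / 900 = 0.08

0.08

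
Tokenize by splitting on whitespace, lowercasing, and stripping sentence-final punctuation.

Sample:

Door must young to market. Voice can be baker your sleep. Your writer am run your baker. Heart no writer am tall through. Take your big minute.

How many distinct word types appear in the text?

21

Distinct types: {am, baker, be, big, can, door, heart, market, minute, must, no, run, sleep, take, tall, through, to, voice, writer, young, your}
V = 21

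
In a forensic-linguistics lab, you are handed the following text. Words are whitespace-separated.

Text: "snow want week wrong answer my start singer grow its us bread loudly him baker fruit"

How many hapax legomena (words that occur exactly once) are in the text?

Frequencies: snow:1, want:1, week:1, wrong:1, answer:1, my:1, start:1, singer:1, grow:1, its:1, us:1, bread:1, loudly:1, him:1, baker:1, fruit:1
Hapax (freq=1): answer, baker, bread, fruit, grow, him, its, loudly, my, singer, snow, start, us, want, week, wrong

16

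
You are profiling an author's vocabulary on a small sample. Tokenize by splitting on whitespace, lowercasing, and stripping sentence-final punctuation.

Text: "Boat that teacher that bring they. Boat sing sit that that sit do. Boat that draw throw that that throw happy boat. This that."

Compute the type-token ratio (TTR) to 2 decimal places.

0.50

N = 24 tokens, V = 12 types.
TTR = V / N = 12 / 24 = 0.50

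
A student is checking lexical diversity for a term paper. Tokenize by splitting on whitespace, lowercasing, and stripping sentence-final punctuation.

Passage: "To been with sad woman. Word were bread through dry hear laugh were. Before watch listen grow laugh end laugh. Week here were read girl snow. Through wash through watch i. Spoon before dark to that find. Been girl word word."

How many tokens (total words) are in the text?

Tokens: to, been, with, sad, woman, word, were, bread, through, dry, hear, laugh, were, before, watch, listen, grow, laugh, end, laugh, week, here, were, read, girl, snow, through, wash, through, watch, i, spoon, before, dark, to, that, find, been, girl, word, word
N = 41

41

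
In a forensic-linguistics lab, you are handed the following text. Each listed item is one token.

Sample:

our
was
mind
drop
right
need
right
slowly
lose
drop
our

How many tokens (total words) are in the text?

11

Tokens: our, was, mind, drop, right, need, right, slowly, lose, drop, our
N = 11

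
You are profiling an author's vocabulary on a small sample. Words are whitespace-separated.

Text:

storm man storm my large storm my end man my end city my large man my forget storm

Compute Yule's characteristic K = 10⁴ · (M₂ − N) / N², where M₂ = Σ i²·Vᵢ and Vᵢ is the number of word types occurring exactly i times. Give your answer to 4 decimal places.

1296.2963

Frequencies: my:5, storm:4, man:3, large:2, end:2, city:1, forget:1
N = 18. Frequency spectrum: V_1=2, V_2=2, V_3=1, V_4=1, V_5=1
M₂ = 1²·2 + 2²·2 + 3²·1 + 4²·1 + 5²·1 = 60
K = 10000 × (60 − 18) / 18² = 1296.2963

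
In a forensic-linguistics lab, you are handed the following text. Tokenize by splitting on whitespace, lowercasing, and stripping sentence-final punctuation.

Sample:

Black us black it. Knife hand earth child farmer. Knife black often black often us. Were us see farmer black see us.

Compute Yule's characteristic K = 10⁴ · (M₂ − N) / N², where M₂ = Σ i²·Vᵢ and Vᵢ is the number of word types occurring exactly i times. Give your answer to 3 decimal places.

826.446

Frequencies: black:5, us:4, knife:2, farmer:2, often:2, see:2, it:1, hand:1, earth:1, child:1, were:1
N = 22. Frequency spectrum: V_1=5, V_2=4, V_4=1, V_5=1
M₂ = 1²·5 + 2²·4 + 4²·1 + 5²·1 = 62
K = 10000 × (62 − 22) / 22² = 826.446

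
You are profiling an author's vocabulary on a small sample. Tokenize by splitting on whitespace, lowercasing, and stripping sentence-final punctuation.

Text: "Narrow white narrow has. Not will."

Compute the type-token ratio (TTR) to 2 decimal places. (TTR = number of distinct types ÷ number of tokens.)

0.83

N = 6 tokens, V = 5 types.
TTR = V / N = 5 / 6 = 0.83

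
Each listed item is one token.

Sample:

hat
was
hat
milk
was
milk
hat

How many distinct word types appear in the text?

3

Distinct types: {hat, milk, was}
V = 3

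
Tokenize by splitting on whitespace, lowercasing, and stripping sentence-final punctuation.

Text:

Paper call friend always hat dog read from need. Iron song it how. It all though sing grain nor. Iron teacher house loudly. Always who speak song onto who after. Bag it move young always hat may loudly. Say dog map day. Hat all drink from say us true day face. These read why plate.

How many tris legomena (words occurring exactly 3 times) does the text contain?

3

Frequencies: always:3, hat:3, it:3, dog:2, read:2, from:2, iron:2, song:2, all:2, loudly:2, who:2, say:2, day:2, paper:1, call:1, friend:1, need:1, how:1, though:1, sing:1, … (19 more, each freq 1)
Words with frequency 3: always, hat, it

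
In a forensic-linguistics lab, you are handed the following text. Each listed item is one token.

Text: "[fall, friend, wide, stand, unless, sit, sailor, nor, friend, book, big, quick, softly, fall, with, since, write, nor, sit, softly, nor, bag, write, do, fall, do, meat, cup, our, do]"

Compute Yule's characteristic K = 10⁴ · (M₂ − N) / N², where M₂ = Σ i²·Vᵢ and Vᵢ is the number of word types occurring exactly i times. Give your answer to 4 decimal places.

Frequencies: fall:3, nor:3, do:3, friend:2, sit:2, softly:2, write:2, wide:1, stand:1, unless:1, sailor:1, book:1, big:1, quick:1, with:1, since:1, bag:1, meat:1, cup:1, our:1
N = 30. Frequency spectrum: V_1=13, V_2=4, V_3=3
M₂ = 1²·13 + 2²·4 + 3²·3 = 56
K = 10000 × (56 − 30) / 30² = 288.8889

288.8889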